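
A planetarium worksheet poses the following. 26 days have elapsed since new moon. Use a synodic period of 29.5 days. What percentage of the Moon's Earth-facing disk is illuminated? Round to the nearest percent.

13%

Phase angle: θ = 360°·(26 d)/(29.5 d) = 317.3°.
Illuminated fraction = (1 − cos 317.3°)/2 = (1 − 0.735)/2 ≈ 0.133, so 13%.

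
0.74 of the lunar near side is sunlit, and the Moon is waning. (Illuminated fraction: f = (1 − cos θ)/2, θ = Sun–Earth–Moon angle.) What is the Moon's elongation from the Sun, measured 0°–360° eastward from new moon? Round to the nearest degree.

cos θ = 1 − 2f = -0.480, giving a principal value of 118.7°.
A waning Moon lies in 180°–360°, so θ = 360° − 118.7° = 241.3°.

241°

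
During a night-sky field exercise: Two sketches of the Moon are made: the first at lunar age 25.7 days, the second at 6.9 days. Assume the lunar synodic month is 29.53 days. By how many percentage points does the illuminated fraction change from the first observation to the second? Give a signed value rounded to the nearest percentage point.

+29 percentage points

θ₁ = 360° × 25.7/29.53 = 313.3°, f₁ = (1 − cos θ₁)/2 = 0.157.
θ₂ = 360° × 6.9/29.53 = 84.1°, f₂ = (1 − cos θ₂)/2 = 0.449.
Change = f₂ − f₁ = +0.292 → +29 percentage points.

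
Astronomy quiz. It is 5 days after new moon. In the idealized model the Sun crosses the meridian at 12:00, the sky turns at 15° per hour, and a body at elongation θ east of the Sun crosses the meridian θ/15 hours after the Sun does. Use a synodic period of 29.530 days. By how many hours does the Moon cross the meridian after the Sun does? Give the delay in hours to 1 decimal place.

4.1 h

The Moon has covered 5/29.530 of its cycle, so θ ≈ 360° × 5/29.530 = 61.0°.
At 15° of sky rotation per hour, 61.0° corresponds to a 4.06 h lag.
So the Moon crosses the meridian 4.06 h after the Sun.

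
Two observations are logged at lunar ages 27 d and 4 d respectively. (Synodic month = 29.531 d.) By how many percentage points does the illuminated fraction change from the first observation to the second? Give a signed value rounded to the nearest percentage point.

+10 pp

First observation: θ = 360°·27/29.531 = 329.1°, so f = 0.071.
Second observation: θ = 48.8°, f = 0.170.
Δf = 0.170 − 0.071 = +0.100, i.e. +10 pp.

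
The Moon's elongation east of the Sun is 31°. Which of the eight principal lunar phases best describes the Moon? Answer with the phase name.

31° lies in the waxing crescent sector of the 8-phase cycle.

waxing crescent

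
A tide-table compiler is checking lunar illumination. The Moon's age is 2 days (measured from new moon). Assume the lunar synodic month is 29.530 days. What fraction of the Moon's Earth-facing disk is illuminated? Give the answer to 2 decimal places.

0.04

Phase angle: θ = 360°·(2 d)/(29.530 d) = 24.4°.
cos 24.4° = 0.911, so f = (1 − 0.911)/2 = 0.045.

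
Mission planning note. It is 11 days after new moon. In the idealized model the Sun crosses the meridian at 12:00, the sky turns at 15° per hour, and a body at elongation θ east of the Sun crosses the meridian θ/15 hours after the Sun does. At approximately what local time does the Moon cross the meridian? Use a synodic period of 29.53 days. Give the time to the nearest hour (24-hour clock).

21:00

Elongation θ = 360° × 11/29.53 ≈ 134.1°.
The Moon trails the Sun by θ/15 = 134.1/15 ≈ 8.94 hours.
12:00 + 8.94 h ≈ 20:56 → 21:00 to the nearest hour.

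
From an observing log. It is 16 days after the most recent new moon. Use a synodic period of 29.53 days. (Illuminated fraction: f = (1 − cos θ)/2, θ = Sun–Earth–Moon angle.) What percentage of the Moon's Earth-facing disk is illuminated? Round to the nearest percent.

Elongation θ = 360° × 16/29.53 ≈ 195.1°.
With cos θ = (-0.966), the lit fraction is (1 − (-0.966))/2 ≈ 0.983, so 98%.

98%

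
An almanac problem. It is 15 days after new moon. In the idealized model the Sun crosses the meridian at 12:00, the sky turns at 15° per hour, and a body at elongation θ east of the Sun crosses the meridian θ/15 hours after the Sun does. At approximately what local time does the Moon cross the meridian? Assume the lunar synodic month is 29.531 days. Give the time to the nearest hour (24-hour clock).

Elongation θ = 360° × 15/29.531 ≈ 182.9°.
Delay after the Sun = 182.9° / (15°/h) ≈ 12.19 h.
12:00 + 12.19 h ≈ 00:11 → 00:00 to the nearest hour.

00:00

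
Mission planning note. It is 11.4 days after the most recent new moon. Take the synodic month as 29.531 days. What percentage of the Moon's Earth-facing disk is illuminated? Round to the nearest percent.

88%

The Moon has covered 11.4/29.531 of its cycle, so θ ≈ 360° × 11.4/29.531 = 139.0°.
Illuminated fraction = (1 − cos 139.0°)/2 = (1 − (-0.754))/2 ≈ 0.877, so 88%.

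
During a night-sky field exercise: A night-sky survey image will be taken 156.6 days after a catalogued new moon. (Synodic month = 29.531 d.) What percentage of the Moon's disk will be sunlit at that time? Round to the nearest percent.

156.6/29.531 = 5.303 lunations, so 5 complete cycles and 8.94 d into the next.
Phase angle: θ = 360°·(8.94 d)/(29.531 d) = 109.0°.
Illuminated fraction = (1 − cos 109.0°)/2 = (1 − (-0.326))/2 ≈ 0.663, so 66%.

66%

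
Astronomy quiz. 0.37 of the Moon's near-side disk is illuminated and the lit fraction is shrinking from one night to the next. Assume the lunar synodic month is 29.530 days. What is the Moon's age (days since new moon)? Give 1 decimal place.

Invert f = (1 − cos θ)/2 to get cos θ = 1 − 2(0.37) = 0.260, hence θ₀ = arccos 0.260 = 74.9°.
A waning Moon lies in 180°–360°, so θ = 360° − 74.9° = 285.1°.
That fraction of the synodic month is 285.1/360 × 29.530 d ≈ 23.38 d.

23.4 days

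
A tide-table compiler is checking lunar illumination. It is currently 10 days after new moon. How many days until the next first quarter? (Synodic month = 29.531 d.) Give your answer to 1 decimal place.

26.9 days

First quarter occurs at elongation 90°, i.e. at age 29.531 × 90/360 = 7.383 d.
Already past this cycle's first quarter; the next is at 7.383 + 29.531 = 36.914 d, so 36.914 − 10 = 26.914 days.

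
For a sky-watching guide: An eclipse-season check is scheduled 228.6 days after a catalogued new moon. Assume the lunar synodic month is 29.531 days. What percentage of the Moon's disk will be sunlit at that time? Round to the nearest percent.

228.6/29.531 = 7.741 lunations, so 7 complete cycles and 21.88 d into the next.
Phase angle: θ = 360°·(21.88 d)/(29.531 d) = 266.8°.
Illuminated fraction = (1 − cos 266.8°)/2 = (1 − (-0.056))/2 ≈ 0.528, so 53%.

53%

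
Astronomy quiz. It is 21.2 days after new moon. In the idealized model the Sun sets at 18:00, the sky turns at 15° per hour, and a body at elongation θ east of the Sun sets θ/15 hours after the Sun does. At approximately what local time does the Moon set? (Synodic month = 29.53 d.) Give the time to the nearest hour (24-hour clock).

11:00

Phase angle: θ = 360°·(21.2 d)/(29.53 d) = 258.4°.
Delay after the Sun = 258.4° / (15°/h) ≈ 17.23 h.
18:00 + 17.23 h ≈ 11:14 → 11:00 to the nearest hour.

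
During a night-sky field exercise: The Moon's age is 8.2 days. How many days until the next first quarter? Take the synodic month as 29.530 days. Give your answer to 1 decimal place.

First quarter occurs at elongation 90°, i.e. at age 29.530 × 90/360 = 7.383 d.
Already past this cycle's first quarter; the next is at 7.383 + 29.530 = 36.913 d, so 36.913 − 8.2 = 28.713 days.

28.7 days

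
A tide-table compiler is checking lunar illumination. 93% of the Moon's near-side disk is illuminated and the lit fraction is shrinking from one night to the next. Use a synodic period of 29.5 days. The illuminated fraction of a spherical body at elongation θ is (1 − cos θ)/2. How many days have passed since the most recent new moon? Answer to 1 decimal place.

17.3 days

cos θ = 1 − 2f = -0.860, giving a principal value of 149.3°.
Waning ⇒ past full, so θ = 360° − 149.3° = 210.7°.
Age = 29.5 × 210.7°/360° ≈ 17.26 days.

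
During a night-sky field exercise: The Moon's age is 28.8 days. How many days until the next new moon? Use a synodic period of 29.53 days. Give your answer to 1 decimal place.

The next new moon completes the synodic month: 29.53 − 28.8 = 0.730 days.

0.7 days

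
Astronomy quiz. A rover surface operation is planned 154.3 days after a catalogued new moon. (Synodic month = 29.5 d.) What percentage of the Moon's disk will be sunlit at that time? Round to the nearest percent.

154.3 d spans 5 complete synodic months (5 × 29.5 = 147.50 d) plus 6.80 d.
Elongation θ = 360° × 6.80/29.5 ≈ 83.0°.
Illuminated fraction = (1 − cos 83.0°)/2 = (1 − 0.122)/2 ≈ 0.439, so 44%.

44%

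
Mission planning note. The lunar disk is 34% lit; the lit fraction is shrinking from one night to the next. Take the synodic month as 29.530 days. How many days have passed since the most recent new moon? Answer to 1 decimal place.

cos θ = 1 − 2f = 0.320, giving a principal value of 71.3°.
Waning ⇒ past full, so θ = 360° − 71.3° = 288.7°.
At 360°/29.530 d per day, 288.7° corresponds to 23.68 days.

23.7 days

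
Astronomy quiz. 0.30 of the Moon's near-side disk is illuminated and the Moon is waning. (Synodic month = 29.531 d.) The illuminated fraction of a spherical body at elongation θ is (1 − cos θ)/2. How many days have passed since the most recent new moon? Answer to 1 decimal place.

Invert f = (1 − cos θ)/2 to get cos θ = 1 − 2(0.30) = 0.400, hence θ₀ = arccos 0.400 = 66.4°.
A waning Moon lies in 180°–360°, so θ = 360° − 66.4° = 293.6°.
At 360°/29.531 d per day, 293.6° corresponds to 24.08 days.

24.1 days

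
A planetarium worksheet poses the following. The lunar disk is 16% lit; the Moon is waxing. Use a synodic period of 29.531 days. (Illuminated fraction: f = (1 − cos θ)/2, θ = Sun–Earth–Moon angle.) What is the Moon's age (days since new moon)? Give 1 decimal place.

From f = (1 − cos θ)/2: cos θ = 1 − 2×0.16 = 0.680; arccos → 47.2°.
The Moon is waxing (0°–180°), so θ = 47.2° directly.
That fraction of the synodic month is 47.2/360 × 29.531 d ≈ 3.87 d.

3.9 days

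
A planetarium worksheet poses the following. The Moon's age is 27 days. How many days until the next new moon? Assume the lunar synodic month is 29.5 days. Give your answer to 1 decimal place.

One full lunation from the last new moon is 29.5 d; remaining = 29.5 − 27 = 2.500 d.

2.5 days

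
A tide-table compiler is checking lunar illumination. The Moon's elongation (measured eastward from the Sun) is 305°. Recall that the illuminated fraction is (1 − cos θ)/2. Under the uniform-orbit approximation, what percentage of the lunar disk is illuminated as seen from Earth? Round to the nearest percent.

21%

Half-versine of 305°: (1 − 0.574)/2 = 0.213, i.e. 21%.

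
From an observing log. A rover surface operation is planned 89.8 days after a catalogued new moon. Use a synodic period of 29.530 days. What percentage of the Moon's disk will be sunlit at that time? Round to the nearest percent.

2%

89.8/29.530 = 3.041 lunations, so 3 complete cycles and 1.21 d into the next.
Elongation θ = 360° × 1.21/29.530 ≈ 14.8°.
With cos θ = 0.967, the lit fraction is (1 − 0.967)/2 ≈ 0.016, so 2%.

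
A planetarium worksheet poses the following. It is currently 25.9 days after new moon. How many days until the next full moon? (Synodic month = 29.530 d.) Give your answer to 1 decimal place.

18.4 days

Full moon is 0.5 of the way through the cycle: age 0.5 × 29.530 = 14.765 d.
This lunation's full moon (14.765 d) has passed, so add one period: 44.295 − 25.9 = 18.395 days.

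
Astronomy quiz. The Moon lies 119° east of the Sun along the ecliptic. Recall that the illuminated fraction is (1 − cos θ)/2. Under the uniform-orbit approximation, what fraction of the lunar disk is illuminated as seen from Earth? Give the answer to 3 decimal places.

0.742

cos 119° = (-0.485), so f = (1 − (-0.485))/2 = 0.742.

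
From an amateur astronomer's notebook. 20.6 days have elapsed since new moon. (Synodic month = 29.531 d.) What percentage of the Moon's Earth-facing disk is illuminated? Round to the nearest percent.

Phase angle: θ = 360°·(20.6 d)/(29.531 d) = 251.1°.
Illuminated fraction = (1 − cos 251.1°)/2 = (1 − (-0.323))/2 ≈ 0.662, so 66%.

66%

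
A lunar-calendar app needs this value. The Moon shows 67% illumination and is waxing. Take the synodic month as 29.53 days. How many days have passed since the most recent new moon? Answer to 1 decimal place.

cos θ = 1 − 2f = -0.340, giving a principal value of 109.9°.
The Moon is waxing (0°–180°), so θ = 109.9° directly.
That fraction of the synodic month is 109.9/360 × 29.53 d ≈ 9.01 d.

9.0 days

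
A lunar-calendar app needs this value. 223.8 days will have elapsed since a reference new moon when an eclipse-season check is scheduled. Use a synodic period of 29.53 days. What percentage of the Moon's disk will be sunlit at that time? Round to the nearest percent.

223.8/29.53 = 7.579 lunations, so 7 complete cycles and 17.09 d into the next.
Phase angle: θ = 360°·(17.09 d)/(29.53 d) = 208.3°.
cos 208.3° = (-0.880), so f = (1 − (-0.880))/2 = 0.940, so 94%.

94%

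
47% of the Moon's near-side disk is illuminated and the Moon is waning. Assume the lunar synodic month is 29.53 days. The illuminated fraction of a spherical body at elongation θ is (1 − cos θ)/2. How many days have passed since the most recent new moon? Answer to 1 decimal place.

From f = (1 − cos θ)/2: cos θ = 1 − 2×0.47 = 0.060; arccos → 86.6°.
A waning Moon lies in 180°–360°, so θ = 360° − 86.6° = 273.4°.
At 360°/29.53 d per day, 273.4° corresponds to 22.43 days.

22.4 days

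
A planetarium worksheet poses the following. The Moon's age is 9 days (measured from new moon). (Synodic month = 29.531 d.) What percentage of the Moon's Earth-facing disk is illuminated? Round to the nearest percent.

Elongation θ = 360° × 9/29.531 ≈ 109.7°.
With cos θ = (-0.337), the lit fraction is (1 − (-0.337))/2 ≈ 0.669, so 67%.

67%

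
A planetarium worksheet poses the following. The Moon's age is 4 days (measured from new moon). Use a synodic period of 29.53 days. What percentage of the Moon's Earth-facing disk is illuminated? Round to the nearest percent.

The Moon has covered 4/29.53 of its cycle, so θ ≈ 360° × 4/29.53 = 48.8°.
Illuminated fraction = (1 − cos 48.8°)/2 = (1 − 0.659)/2 ≈ 0.170, so 17%.

17%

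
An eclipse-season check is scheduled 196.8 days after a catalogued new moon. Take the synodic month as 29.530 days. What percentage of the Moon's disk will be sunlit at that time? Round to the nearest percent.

76%

196.8/29.530 = 6.664 lunations, so 6 complete cycles and 19.62 d into the next.
Phase angle: θ = 360°·(19.62 d)/(29.530 d) = 239.2°.
Illuminated fraction = (1 − cos 239.2°)/2 = (1 − (-0.512))/2 ≈ 0.756, so 76%.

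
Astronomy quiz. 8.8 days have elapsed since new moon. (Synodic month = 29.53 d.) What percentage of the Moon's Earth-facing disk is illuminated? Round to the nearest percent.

65%

Phase angle: θ = 360°·(8.8 d)/(29.53 d) = 107.3°.
Illuminated fraction = (1 − cos 107.3°)/2 = (1 − (-0.297))/2 ≈ 0.649, so 65%.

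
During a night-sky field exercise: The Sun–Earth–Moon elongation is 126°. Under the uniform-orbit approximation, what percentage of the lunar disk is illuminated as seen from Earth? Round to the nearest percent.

Half-versine of 126°: (1 − (-0.588))/2 = 0.794, i.e. 79%.

79%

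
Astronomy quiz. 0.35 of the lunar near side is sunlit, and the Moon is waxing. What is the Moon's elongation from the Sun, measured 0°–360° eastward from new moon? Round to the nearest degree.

73°

cos θ = 1 − 2f = 0.300, giving a principal value of 72.5°.
Waxing ⇒ before full, so θ = 72.5°.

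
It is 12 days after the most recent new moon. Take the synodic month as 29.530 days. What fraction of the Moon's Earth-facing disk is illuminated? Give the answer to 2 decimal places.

0.92

The Moon has covered 12/29.530 of its cycle, so θ ≈ 360° × 12/29.530 = 146.3°.
cos 146.3° = (-0.832), so f = (1 − (-0.832))/2 = 0.916.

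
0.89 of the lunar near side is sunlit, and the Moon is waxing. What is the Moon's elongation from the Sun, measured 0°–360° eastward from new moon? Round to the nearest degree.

From f = (1 − cos θ)/2: cos θ = 1 − 2×0.89 = -0.780; arccos → 141.3°.
The Moon is waxing (0°–180°), so θ = 141.3° directly.

141°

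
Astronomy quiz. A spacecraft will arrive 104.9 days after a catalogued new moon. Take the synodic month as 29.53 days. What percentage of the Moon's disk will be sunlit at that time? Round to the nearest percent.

97%

104.9/29.53 = 3.552 lunations, so 3 complete cycles and 16.31 d into the next.
The Moon has covered 16.31/29.53 of its cycle, so θ ≈ 360° × 16.31/29.53 = 198.8°.
With cos θ = (-0.946), the lit fraction is (1 − (-0.946))/2 ≈ 0.973, so 97%.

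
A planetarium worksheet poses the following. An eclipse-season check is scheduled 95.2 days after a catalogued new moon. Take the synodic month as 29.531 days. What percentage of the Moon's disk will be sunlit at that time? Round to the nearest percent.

95.2/29.531 = 3.224 lunations, so 3 complete cycles and 6.61 d into the next.
Elongation θ = 360° × 6.61/29.531 ≈ 80.5°.
Illuminated fraction = (1 − cos 80.5°)/2 = (1 − 0.164)/2 ≈ 0.418, so 42%.

42%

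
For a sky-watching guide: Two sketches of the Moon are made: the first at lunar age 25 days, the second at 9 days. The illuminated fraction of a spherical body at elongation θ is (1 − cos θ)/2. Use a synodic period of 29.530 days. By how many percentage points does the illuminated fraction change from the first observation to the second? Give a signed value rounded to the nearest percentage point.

+45 pp

First observation: θ = 360°·25/29.530 = 304.8°, so f = 0.215.
Second observation: θ = 109.7°, f = 0.669.
Δf = 0.669 − 0.215 = +0.454, i.e. +45 pp.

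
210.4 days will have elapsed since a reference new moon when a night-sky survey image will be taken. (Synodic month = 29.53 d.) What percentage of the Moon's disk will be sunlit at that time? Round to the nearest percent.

15%

Reduce mod P: 210.4 − 7×29.53 = 3.69 d into the current lunation.
Elongation θ = 360° × 3.69/29.53 ≈ 45.0°.
With cos θ = 0.707, the lit fraction is (1 − 0.707)/2 ≈ 0.146, so 15%.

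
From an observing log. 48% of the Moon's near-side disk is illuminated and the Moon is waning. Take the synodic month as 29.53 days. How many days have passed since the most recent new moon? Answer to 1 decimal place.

From f = (1 − cos θ)/2: cos θ = 1 − 2×0.48 = 0.040; arccos → 87.7°.
Waning ⇒ past full, so θ = 360° − 87.7° = 272.3°.
Age = 29.53 × 272.3°/360° ≈ 22.34 days.

22.3 days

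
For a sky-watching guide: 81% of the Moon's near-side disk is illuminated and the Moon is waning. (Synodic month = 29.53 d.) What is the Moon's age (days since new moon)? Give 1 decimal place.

19.0 days

cos θ = 1 − 2f = -0.620, giving a principal value of 128.3°.
Waning ⇒ past full, so θ = 360° − 128.3° = 231.7°.
Age = 29.53 × 231.7°/360° ≈ 19.00 days.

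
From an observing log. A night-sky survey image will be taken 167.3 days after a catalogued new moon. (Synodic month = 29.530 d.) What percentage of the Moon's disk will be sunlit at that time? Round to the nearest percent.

Reduce mod P: 167.3 − 5×29.530 = 19.65 d into the current lunation.
The Moon has covered 19.65/29.530 of its cycle, so θ ≈ 360° × 19.65/29.530 = 239.6°.
With cos θ = (-0.507), the lit fraction is (1 − (-0.507))/2 ≈ 0.753, so 75%.

75%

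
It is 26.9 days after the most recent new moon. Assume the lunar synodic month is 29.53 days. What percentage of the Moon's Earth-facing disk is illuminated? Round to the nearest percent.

8%

The Moon has covered 26.9/29.53 of its cycle, so θ ≈ 360° × 26.9/29.53 = 327.9°.
cos 327.9° = 0.847, so f = (1 − 0.847)/2 = 0.076, so 8%.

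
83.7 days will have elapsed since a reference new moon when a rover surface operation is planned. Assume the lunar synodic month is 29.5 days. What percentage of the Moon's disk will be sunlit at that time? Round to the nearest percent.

24%

83.7/29.5 = 2.837 lunations, so 2 complete cycles and 24.70 d into the next.
Phase angle: θ = 360°·(24.70 d)/(29.5 d) = 301.4°.
cos 301.4° = 0.521, so f = (1 − 0.521)/2 = 0.239, so 24%.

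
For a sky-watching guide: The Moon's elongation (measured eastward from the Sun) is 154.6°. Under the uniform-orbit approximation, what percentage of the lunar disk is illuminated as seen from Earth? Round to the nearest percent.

f = (1 − cos 154.6°)/2 = (1 − (-0.903))/2 ≈ 0.952, i.e. 95%.

95%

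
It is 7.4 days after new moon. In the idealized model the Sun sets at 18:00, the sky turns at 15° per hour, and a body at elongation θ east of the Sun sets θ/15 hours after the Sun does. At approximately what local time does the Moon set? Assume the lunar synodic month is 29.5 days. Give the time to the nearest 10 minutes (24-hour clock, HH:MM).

Elongation θ = 360° × 7.4/29.5 ≈ 90.3°.
Delay after the Sun = 90.3° / (15°/h) ≈ 6.02 h.
18:00 + 6.020 h ≈ 00:01 → 00:00 to the nearest ten minutes.

00:00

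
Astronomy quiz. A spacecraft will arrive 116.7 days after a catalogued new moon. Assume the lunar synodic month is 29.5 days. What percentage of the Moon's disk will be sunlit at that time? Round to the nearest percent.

116.7 d spans 3 complete synodic months (3 × 29.5 = 88.50 d) plus 28.20 d.
Elongation θ = 360° × 28.20/29.5 ≈ 344.1°.
Illuminated fraction = (1 − cos 344.1°)/2 = (1 − 0.962)/2 ≈ 0.019, so 2%.

2%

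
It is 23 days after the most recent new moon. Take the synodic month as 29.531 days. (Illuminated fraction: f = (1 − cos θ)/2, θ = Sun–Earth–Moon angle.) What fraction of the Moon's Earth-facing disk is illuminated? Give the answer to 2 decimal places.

0.41

Phase angle: θ = 360°·(23 d)/(29.531 d) = 280.4°.
With cos θ = 0.180, the lit fraction is (1 − 0.180)/2 ≈ 0.410.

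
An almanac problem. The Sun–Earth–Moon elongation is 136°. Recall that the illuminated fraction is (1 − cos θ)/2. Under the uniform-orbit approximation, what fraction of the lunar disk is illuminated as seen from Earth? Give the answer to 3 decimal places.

Half-versine of 136°: (1 − (-0.719))/2 = 0.860.

0.860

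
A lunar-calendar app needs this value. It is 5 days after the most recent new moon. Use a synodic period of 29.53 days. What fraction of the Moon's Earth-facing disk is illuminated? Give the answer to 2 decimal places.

The Moon has covered 5/29.53 of its cycle, so θ ≈ 360° × 5/29.53 = 61.0°.
Illuminated fraction = (1 − cos 61.0°)/2 = (1 − 0.485)/2 ≈ 0.257.

0.26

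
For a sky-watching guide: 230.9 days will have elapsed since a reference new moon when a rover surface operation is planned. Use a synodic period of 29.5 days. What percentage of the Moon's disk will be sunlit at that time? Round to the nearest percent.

27%

230.9/29.5 = 7.827 lunations, so 7 complete cycles and 24.40 d into the next.
Elongation θ = 360° × 24.40/29.5 ≈ 297.8°.
Illuminated fraction = (1 − cos 297.8°)/2 = (1 − 0.466)/2 ≈ 0.267, so 27%.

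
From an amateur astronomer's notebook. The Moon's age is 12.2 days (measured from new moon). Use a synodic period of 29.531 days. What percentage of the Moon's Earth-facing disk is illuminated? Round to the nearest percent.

Elongation θ = 360° × 12.2/29.531 ≈ 148.7°.
With cos θ = (-0.855), the lit fraction is (1 − (-0.855))/2 ≈ 0.927, so 93%.

93%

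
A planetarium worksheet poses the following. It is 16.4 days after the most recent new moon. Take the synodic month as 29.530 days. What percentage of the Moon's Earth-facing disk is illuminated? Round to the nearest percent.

97%

Elongation θ = 360° × 16.4/29.530 ≈ 199.9°.
With cos θ = (-0.940), the lit fraction is (1 − (-0.940))/2 ≈ 0.970, so 97%.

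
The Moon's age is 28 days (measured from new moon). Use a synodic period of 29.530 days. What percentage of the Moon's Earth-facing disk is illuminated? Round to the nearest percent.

3%

Phase angle: θ = 360°·(28 d)/(29.530 d) = 341.3°.
cos 341.3° = 0.947, so f = (1 − 0.947)/2 = 0.026, so 3%.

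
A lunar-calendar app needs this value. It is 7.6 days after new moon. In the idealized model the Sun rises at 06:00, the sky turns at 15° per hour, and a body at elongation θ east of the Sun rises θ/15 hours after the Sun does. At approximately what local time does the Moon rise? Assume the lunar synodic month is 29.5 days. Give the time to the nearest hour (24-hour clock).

The Moon has covered 7.6/29.5 of its cycle, so θ ≈ 360° × 7.6/29.5 = 92.7°.
At 15° of sky rotation per hour, 92.7° corresponds to a 6.18 h lag.
06:00 + 6.18 h ≈ 12:11 → 12:00 to the nearest hour.

12:00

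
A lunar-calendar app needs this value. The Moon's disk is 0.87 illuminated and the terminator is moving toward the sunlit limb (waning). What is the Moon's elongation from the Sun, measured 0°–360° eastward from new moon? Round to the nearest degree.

From f = (1 − cos θ)/2: cos θ = 1 − 2×0.87 = -0.740; arccos → 137.7°.
Waning ⇒ past full, so θ = 360° − 137.7° = 222.3°.

222°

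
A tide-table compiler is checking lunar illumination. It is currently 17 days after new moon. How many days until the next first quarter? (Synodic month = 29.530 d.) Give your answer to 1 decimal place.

First quarter is 0.25 of the way through the cycle: age 0.25 × 29.530 = 7.383 d.
This lunation's first quarter (7.383 d) has passed, so add one period: 36.913 − 17 = 19.913 days.

19.9 days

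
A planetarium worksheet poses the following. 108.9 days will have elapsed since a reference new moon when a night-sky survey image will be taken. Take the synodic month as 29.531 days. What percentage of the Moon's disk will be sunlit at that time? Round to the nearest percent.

69%

Reduce mod P: 108.9 − 3×29.531 = 20.31 d into the current lunation.
Elongation θ = 360° × 20.31/29.531 ≈ 247.6°.
With cos θ = (-0.382), the lit fraction is (1 − (-0.382))/2 ≈ 0.691, so 69%.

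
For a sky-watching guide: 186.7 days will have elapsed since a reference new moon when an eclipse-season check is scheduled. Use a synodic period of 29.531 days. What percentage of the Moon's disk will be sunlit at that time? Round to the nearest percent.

72%

186.7/29.531 = 6.322 lunations, so 6 complete cycles and 9.51 d into the next.
Elongation θ = 360° × 9.51/29.531 ≈ 116.0°.
cos 116.0° = (-0.438), so f = (1 − (-0.438))/2 = 0.719, so 72%.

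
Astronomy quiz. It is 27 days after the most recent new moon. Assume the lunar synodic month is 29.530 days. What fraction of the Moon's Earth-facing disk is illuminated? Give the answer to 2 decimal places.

0.07

The Moon has covered 27/29.530 of its cycle, so θ ≈ 360° × 27/29.530 = 329.2°.
With cos θ = 0.859, the lit fraction is (1 − 0.859)/2 ≈ 0.071.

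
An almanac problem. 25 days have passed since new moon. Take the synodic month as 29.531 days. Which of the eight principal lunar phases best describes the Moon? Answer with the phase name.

At 25/29.531 of the cycle, θ ≈ 305° — the waning crescent range.

waning crescent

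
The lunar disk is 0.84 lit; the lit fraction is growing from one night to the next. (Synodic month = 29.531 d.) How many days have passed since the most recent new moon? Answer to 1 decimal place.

From f = (1 − cos θ)/2: cos θ = 1 − 2×0.84 = -0.680; arccos → 132.8°.
Waxing ⇒ before full, so θ = 132.8°.
At 360°/29.531 d per day, 132.8° corresponds to 10.90 days.

10.9 days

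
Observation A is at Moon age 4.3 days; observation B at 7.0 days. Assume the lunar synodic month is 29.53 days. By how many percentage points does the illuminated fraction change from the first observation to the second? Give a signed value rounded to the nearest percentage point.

+26 pp

θ₁ = 360° × 4.3/29.53 = 52.4°, f₁ = (1 − cos θ₁)/2 = 0.195.
θ₂ = 360° × 7.0/29.53 = 85.3°, f₂ = (1 − cos θ₂)/2 = 0.459.
Change = f₂ − f₁ = +0.264 → +26 percentage points.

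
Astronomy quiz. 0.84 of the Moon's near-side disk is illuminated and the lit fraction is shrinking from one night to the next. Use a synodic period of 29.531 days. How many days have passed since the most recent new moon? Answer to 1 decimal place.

cos θ = 1 − 2f = -0.680, giving a principal value of 132.8°.
Since the Moon is past full (waning), take the reflex angle: θ = 360° − 132.8° = 227.2°.
Age = 29.531 × 227.2°/360° ≈ 18.63 days.

18.6 days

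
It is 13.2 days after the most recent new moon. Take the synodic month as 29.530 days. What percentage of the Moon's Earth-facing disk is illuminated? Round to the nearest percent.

Phase angle: θ = 360°·(13.2 d)/(29.530 d) = 160.9°.
cos 160.9° = (-0.945), so f = (1 − (-0.945))/2 = 0.973, so 97%.

97%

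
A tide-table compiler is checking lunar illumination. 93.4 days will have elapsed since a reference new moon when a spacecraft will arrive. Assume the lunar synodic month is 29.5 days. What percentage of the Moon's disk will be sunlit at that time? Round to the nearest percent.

25%

93.4/29.5 = 3.166 lunations, so 3 complete cycles and 4.90 d into the next.
Elongation θ = 360° × 4.90/29.5 ≈ 59.8°.
Illuminated fraction = (1 − cos 59.8°)/2 = (1 − 0.503)/2 ≈ 0.248, so 25%.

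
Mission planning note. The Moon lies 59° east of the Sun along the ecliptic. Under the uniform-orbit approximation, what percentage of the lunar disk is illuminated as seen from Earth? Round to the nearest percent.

Half-versine of 59°: (1 − 0.515)/2 = 0.242, i.e. 24%.

24%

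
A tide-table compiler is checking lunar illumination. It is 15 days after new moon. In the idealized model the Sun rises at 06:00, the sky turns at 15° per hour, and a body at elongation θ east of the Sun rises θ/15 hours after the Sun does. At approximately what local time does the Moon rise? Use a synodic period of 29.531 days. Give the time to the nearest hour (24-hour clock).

Phase angle: θ = 360°·(15 d)/(29.531 d) = 182.9°.
At 15° of sky rotation per hour, 182.9° corresponds to a 12.19 h lag.
06:00 + 12.19 h ≈ 18:11 → 18:00 to the nearest hour.

18:00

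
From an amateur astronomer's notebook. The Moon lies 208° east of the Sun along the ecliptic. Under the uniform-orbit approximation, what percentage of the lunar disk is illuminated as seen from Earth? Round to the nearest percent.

cos 208° = (-0.883), so f = (1 − (-0.883))/2 = 0.941, i.e. 94%.

94%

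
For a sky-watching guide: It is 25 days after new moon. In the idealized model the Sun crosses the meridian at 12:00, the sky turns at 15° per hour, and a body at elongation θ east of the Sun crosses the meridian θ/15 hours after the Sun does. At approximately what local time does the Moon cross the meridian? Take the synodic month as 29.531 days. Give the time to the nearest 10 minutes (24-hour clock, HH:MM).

08:20

Phase angle: θ = 360°·(25 d)/(29.531 d) = 304.8°.
The Moon trails the Sun by θ/15 = 304.8/15 ≈ 20.32 hours.
12:00 + 20.318 h ≈ 08:19 → 08:20 to the nearest ten minutes.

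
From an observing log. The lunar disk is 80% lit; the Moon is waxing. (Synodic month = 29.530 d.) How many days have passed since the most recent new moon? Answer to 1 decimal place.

10.4 days

Invert f = (1 − cos θ)/2 to get cos θ = 1 − 2(0.80) = -0.600, hence θ₀ = arccos -0.600 = 126.9°.
The Moon is waxing (0°–180°), so θ = 126.9° directly.
At 360°/29.530 d per day, 126.9° corresponds to 10.41 days.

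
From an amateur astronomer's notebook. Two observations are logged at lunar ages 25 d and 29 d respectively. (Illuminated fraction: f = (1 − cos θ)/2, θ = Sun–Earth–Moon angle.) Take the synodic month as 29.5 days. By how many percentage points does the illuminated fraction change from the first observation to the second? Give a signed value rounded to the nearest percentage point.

-21 percentage points

θ₁ = 360° × 25/29.5 = 305.1°, f₁ = (1 − cos θ₁)/2 = 0.213.
θ₂ = 360° × 29/29.5 = 353.9°, f₂ = (1 − cos θ₂)/2 = 0.003.
Change = f₂ − f₁ = -0.210 → -21 percentage points.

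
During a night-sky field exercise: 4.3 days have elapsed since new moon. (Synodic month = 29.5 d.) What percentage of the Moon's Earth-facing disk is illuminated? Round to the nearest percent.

Phase angle: θ = 360°·(4.3 d)/(29.5 d) = 52.5°.
Illuminated fraction = (1 − cos 52.5°)/2 = (1 − 0.609)/2 ≈ 0.195, so 20%.

20%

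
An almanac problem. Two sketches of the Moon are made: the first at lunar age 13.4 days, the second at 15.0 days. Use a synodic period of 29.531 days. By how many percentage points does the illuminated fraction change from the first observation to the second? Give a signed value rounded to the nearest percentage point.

+2 pp

First observation: θ = 360°·13.4/29.531 = 163.4°, so f = 0.979.
Second observation: θ = 182.9°, f = 0.999.
Δf = 0.999 − 0.979 = +0.020, i.e. +2 pp.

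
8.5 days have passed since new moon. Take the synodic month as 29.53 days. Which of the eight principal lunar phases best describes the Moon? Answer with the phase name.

first quarter

θ ≈ 360° × 8.5/29.53 = 104°, which falls in the first quarter sector.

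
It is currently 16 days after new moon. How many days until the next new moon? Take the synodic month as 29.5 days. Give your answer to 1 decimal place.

13.5 days

One full lunation from the last new moon is 29.5 d; remaining = 29.5 − 16 = 13.500 d.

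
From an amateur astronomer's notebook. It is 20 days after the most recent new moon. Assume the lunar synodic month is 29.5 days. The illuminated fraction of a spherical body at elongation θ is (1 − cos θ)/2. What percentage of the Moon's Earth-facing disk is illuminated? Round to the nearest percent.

The Moon has covered 20/29.5 of its cycle, so θ ≈ 360° × 20/29.5 = 244.1°.
Illuminated fraction = (1 − cos 244.1°)/2 = (1 − (-0.437))/2 ≈ 0.719, so 72%.

72%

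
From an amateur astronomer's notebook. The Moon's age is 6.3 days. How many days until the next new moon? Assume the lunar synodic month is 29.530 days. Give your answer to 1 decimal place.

23.2 days

One full lunation from the last new moon is 29.530 d; remaining = 29.530 − 6.3 = 23.230 d.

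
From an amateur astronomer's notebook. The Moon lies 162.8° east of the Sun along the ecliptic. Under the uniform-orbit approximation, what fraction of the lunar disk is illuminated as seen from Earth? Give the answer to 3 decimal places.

0.978

f = (1 − cos 162.8°)/2 = (1 − (-0.955))/2 ≈ 0.978.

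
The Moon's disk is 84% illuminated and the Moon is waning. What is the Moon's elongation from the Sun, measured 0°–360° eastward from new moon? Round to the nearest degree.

227°

From f = (1 − cos θ)/2: cos θ = 1 − 2×0.84 = -0.680; arccos → 132.8°.
Waning ⇒ past full, so θ = 360° − 132.8° = 227.2°.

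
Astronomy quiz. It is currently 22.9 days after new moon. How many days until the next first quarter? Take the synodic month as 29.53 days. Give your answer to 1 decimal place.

14.0 days

First quarter occurs at elongation 90°, i.e. at age 29.53 × 90/360 = 7.383 d.
This lunation's first quarter (7.383 d) has passed, so add one period: 36.913 − 22.9 = 14.013 days.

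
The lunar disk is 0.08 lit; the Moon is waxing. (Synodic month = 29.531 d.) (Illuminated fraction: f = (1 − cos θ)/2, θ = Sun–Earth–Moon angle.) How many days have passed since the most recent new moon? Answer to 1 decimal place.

From f = (1 − cos θ)/2: cos θ = 1 − 2×0.08 = 0.840; arccos → 32.9°.
Waxing ⇒ before full, so θ = 32.9°.
Age = 29.531 × 32.9°/360° ≈ 2.70 days.

2.7 days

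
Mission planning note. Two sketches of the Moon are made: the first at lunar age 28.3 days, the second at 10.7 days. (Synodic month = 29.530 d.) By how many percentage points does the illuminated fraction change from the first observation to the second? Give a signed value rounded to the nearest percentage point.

First observation: θ = 360°·28.3/29.530 = 345.0°, so f = 0.017.
Second observation: θ = 130.4°, f = 0.824.
Δf = 0.824 − 0.017 = +0.807, i.e. +81 pp.

+81 pp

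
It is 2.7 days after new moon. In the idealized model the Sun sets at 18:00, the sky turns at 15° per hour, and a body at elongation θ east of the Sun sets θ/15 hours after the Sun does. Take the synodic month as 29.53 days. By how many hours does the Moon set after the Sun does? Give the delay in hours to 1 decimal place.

The Moon has covered 2.7/29.53 of its cycle, so θ ≈ 360° × 2.7/29.53 = 32.9°.
The Moon trails the Sun by θ/15 = 32.9/15 ≈ 2.19 hours.
So the Moon sets 2.19 h after the Sun.

2.2 h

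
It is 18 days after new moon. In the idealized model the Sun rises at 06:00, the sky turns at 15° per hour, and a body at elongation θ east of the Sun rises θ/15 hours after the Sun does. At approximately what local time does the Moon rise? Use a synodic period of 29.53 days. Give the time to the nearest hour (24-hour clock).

21:00

Phase angle: θ = 360°·(18 d)/(29.53 d) = 219.4°.
At 15° of sky rotation per hour, 219.4° corresponds to a 14.63 h lag.
06:00 + 14.63 h ≈ 20:38 → 21:00 to the nearest hour.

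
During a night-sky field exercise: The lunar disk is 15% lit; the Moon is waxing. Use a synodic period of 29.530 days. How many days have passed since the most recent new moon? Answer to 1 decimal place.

3.7 days

Invert f = (1 − cos θ)/2 to get cos θ = 1 − 2(0.15) = 0.700, hence θ₀ = arccos 0.700 = 45.6°.
The Moon is waxing (0°–180°), so θ = 45.6° directly.
That fraction of the synodic month is 45.6/360 × 29.530 d ≈ 3.74 d.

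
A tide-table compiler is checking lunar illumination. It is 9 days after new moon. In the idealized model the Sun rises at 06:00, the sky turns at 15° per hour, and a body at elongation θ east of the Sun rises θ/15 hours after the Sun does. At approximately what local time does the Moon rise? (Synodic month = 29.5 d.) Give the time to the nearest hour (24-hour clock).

13:00

Phase angle: θ = 360°·(9 d)/(29.5 d) = 109.8°.
At 15° of sky rotation per hour, 109.8° corresponds to a 7.32 h lag.
06:00 + 7.32 h ≈ 13:19 → 13:00 to the nearest hour.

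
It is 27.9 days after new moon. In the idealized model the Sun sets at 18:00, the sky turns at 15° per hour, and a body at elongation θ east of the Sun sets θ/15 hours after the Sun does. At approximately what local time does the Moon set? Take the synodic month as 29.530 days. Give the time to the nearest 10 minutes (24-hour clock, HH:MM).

Phase angle: θ = 360°·(27.9 d)/(29.530 d) = 340.1°.
Delay after the Sun = 340.1° / (15°/h) ≈ 22.68 h.
18:00 + 22.675 h ≈ 16:41 → 16:40 to the nearest ten minutes.

16:40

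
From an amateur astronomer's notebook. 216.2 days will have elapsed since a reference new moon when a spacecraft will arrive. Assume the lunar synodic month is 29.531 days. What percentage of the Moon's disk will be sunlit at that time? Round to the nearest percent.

216.2/29.531 = 7.321 lunations, so 7 complete cycles and 9.48 d into the next.
Phase angle: θ = 360°·(9.48 d)/(29.531 d) = 115.6°.
cos 115.6° = (-0.432), so f = (1 − (-0.432))/2 = 0.716, so 72%.

72%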